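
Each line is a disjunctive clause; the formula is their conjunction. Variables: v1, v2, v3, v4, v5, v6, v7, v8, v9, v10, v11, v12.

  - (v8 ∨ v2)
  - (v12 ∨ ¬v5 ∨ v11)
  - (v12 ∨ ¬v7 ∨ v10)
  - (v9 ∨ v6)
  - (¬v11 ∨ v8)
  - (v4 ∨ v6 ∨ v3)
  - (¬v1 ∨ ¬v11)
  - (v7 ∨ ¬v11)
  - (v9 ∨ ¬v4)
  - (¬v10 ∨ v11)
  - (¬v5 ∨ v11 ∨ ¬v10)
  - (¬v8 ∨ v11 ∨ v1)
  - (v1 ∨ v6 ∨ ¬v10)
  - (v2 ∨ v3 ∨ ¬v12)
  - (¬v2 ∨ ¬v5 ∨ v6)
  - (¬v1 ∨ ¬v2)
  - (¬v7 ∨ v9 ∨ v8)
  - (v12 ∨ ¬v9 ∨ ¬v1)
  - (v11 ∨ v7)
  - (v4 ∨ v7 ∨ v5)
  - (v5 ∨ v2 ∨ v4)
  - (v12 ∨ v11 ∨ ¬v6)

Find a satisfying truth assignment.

v1=F  v2=T  v3=F  v4=F  v5=F  v6=T  v7=T  v8=T  v9=F  v10=T  v11=T  v12=T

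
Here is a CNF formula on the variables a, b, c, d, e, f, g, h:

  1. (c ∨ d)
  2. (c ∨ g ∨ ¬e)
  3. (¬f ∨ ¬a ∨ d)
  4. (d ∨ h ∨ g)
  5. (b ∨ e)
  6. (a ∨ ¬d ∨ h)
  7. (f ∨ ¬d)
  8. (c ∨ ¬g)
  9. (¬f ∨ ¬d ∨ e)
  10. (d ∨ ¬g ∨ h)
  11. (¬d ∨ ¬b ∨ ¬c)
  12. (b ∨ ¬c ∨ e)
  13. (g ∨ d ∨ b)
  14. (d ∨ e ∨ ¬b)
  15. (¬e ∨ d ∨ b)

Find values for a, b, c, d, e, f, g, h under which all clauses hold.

h occurs only positively in the remaining clauses — set h = True.
Set a = False and propagate.
Try b = True.
Set c = True and propagate.
  then d is forced to False.
  then e is forced to True.
f, g are now unconstrained; take f = False, g = False.
Every clause has at least one true literal under this assignment.

a = F, b = T, c = T, d = F, e = T, f = F, g = F, h = T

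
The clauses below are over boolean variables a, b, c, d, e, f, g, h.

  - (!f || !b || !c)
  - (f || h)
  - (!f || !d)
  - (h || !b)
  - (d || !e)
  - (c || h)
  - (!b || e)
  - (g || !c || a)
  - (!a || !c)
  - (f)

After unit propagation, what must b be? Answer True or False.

False

(f) is a unit clause: f = True.
(!d || !f) with f = True leaves only !d, so d = False.
From (!e || d) and d = False: e = False.
(!b || e) with e = False leaves only !b, so b = False.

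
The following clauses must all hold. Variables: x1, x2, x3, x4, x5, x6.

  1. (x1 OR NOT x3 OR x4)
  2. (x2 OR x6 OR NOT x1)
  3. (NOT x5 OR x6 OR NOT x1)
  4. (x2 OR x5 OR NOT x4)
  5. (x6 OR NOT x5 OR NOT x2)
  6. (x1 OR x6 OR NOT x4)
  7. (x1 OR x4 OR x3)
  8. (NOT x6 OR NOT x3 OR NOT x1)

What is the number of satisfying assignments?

17

Case analysis on x1 and x6:
  x1=T, x6=T: 7 of the 16 assignments to (x2,x3,x4,x5) work.
  x1=T, x6=F: remaining (x2,x3,x4,x5) ∈ {(T,F,F,F); (T,F,T,F); (T,T,F,F); (T,T,T,F)} — 4.
  x1=F, x6=T: x3 free; 3 ways for (x2,x4,x5) × 2^1 = 6.
  x1=F, x6=F: a clause becomes empty — 0.
Total: 7 + 4 + 6 + 0 = 17.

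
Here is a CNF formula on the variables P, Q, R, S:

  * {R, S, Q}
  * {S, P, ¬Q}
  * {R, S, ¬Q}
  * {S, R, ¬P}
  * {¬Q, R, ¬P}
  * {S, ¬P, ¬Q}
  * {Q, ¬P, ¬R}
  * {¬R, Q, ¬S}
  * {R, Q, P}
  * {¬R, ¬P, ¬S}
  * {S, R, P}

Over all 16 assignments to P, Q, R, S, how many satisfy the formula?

4

The models are:
  P=F Q=F R=T S=F
  P=F Q=T R=F S=T
  P=F Q=T R=T S=T
  P=T Q=F R=F S=T
That's 4 in total.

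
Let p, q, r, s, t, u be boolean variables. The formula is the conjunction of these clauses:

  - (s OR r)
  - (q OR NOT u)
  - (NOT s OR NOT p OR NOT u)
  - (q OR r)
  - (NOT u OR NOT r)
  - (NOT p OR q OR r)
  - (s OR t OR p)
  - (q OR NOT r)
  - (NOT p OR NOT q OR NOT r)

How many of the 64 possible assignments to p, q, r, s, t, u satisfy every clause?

Case analysis on r and q:
  r=T, q=T: remaining (p,s,t,u) ∈ {(F,F,T,F); (F,T,F,F); (F,T,T,F)} — 3.
  r=T, q=F: a clause becomes empty — 0.
  r=F, q=T: t free; 3 ways for (p,s,u) × 2^1 = 6.
  r=F, q=F: a clause becomes empty — 0.
Total: 3 + 0 + 6 + 0 = 9.

9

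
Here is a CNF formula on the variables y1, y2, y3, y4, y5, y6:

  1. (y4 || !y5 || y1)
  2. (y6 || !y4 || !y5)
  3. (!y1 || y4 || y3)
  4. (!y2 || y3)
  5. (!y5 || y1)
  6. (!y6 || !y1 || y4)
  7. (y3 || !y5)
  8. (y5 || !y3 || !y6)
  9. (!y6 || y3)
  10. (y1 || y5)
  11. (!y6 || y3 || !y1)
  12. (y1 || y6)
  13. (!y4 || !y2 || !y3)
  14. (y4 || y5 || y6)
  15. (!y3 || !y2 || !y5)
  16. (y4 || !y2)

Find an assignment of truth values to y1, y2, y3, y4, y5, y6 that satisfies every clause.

y1=1, y2=0, y3=1, y4=1, y5=1, y6=1

Check each clause:
  1. (!y5 || y1 || y4) — y1 is true.
  2. (!y5 || y6 || !y4) — y6 is true.
  3. (!y1 || y3 || y4) — y3 is true.
  4. (y3 || !y2) — y3 is true.
  5. (!y5 || y1) — y1 is true.
  6. (y4 || !y1 || !y6) — y4 is true.
  7. (!y5 || y3) — y3 is true.
  8. (y5 || !y3 || !y6) — y5 is true.
  9. (y3 || !y6) — y3 is true.
  10. (y5 || y1) — y1 is true.
  11. (y3 || !y1 || !y6) — y3 is true.
  12. (y6 || y1) — y1 is true.
  13. (!y2 || !y3 || !y4) — !y2 is true.
  14. (y5 || y6 || y4) — y4 is true.
  15. (!y3 || !y2 || !y5) — !y2 is true.
  16. (!y2 || y4) — y4 is true.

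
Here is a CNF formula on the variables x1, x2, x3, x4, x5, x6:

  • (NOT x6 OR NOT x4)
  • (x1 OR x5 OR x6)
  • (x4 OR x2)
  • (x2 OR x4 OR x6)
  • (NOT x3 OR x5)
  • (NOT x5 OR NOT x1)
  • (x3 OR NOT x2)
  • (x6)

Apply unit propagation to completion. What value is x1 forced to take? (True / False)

(x6) stands alone — x6 = True.
From (NOT x6 OR NOT x4) and x6 = True: x4 = False.
(x4 OR x2) with x4 = False leaves only x2, so x2 = True.
From (x3 OR NOT x2) and x2 = True: x3 = True.
(x5 OR NOT x3): since x3 = True, the clause reduces to (x5). x5 = True.
(NOT x5 OR NOT x1): since x5 = True, the clause reduces to (NOT x1). x1 = False.

False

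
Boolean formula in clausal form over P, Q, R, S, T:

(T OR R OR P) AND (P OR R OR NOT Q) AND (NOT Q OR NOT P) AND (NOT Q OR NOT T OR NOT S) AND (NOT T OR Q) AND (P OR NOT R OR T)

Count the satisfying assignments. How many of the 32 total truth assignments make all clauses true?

The models are:
  P=F Q=T R=T S=F T=T
  P=T Q=F R=F S=F T=F
  P=T Q=F R=F S=T T=F
  P=T Q=F R=T S=F T=F
  P=T Q=F R=T S=T T=F
That's 5 in total.

5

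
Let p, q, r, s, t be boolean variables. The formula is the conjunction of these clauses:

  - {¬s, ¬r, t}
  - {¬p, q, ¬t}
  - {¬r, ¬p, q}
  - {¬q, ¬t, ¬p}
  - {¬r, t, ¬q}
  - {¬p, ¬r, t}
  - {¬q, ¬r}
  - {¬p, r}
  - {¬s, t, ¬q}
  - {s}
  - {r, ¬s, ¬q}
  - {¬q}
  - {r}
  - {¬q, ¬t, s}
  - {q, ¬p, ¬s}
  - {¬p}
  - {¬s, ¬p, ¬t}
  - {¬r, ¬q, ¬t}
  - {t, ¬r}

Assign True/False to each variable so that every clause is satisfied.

p=False, q=False, r=True, s=True, t=True

Check each clause:
  1. {¬r, ¬s, t} — t is true.
  2. {¬t, q, ¬p} — ¬p is true.
  3. {¬p, q, ¬r} — ¬p is true.
  4. {¬p, ¬t, ¬q} — ¬q is true.
  5. {¬r, t, ¬q} — t is true.
  6. {t, ¬r, ¬p} — t is true.
  7. {¬r, ¬q} — ¬q is true.
  8. {¬p, r} — r is true.
  9. {¬s, ¬q, t} — t is true.
  10. {s} — s is true.
  11. {r, ¬q, ¬s} — r is true.
  12. {¬q} — ¬q is true.
  13. {r} — r is true.
  14. {s, ¬t, ¬q} — s is true.
  15. {¬p, ¬s, q} — ¬p is true.
  16. {¬p} — ¬p is true.
  17. {¬t, ¬p, ¬s} — ¬p is true.
  18. {¬r, ¬t, ¬q} — ¬q is true.
  19. {¬r, t} — t is true.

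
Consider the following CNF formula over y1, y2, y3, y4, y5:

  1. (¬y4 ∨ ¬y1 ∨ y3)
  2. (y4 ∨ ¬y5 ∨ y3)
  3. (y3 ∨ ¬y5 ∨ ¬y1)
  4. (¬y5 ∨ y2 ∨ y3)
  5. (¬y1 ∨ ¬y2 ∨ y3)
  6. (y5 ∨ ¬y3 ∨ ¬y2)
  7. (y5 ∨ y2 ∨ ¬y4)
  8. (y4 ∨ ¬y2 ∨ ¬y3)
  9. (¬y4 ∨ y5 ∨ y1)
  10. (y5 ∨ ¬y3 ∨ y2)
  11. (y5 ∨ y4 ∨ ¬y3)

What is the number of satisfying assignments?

10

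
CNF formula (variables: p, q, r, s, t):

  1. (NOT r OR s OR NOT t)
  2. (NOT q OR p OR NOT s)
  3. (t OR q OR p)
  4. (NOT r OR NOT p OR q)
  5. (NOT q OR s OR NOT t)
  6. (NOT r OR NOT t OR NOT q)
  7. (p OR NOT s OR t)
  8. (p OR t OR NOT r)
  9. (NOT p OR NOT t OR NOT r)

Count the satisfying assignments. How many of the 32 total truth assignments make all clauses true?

13

Case analysis on t and p:
  t=1, p=1: remaining (q,r,s) ∈ {(0,0,0); (0,0,1); (1,0,1)} — 3.
  t=1, p=0: remaining (q,r,s) ∈ {(0,0,0); (0,0,1); (0,1,1)} — 3.
  t=0, p=1: s free; 3 ways for (q,r) × 2^1 = 6.
  t=0, p=0: remaining (q,r,s) ∈ {(1,0,0)} — 1.
Total: 3 + 3 + 6 + 1 = 13.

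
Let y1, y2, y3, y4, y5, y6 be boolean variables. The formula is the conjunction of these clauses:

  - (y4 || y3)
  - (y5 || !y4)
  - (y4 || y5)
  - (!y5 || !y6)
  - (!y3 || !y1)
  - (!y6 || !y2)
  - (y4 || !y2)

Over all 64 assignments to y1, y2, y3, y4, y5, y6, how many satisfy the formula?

7

The models are:
  y1=0 y2=0 y3=0 y4=1 y5=1 y6=0
  y1=0 y2=0 y3=1 y4=0 y5=1 y6=0
  y1=0 y2=0 y3=1 y4=1 y5=1 y6=0
  y1=0 y2=1 y3=0 y4=1 y5=1 y6=0
  y1=0 y2=1 y3=1 y4=1 y5=1 y6=0
  y1=1 y2=0 y3=0 y4=1 y5=1 y6=0
  y1=1 y2=1 y3=0 y4=1 y5=1 y6=0
Count: 7.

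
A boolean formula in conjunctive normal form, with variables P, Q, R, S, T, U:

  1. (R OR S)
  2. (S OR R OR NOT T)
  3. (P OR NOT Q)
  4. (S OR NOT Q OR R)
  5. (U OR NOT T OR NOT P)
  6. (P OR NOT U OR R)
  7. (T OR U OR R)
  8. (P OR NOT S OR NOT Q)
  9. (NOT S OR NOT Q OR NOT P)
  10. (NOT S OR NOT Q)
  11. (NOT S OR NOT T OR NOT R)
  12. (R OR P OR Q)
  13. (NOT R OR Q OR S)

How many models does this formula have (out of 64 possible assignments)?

9

Split on R, then S.
  R=T, S=T: remaining (P,Q,T,U) ∈ {(F,F,F,F); (F,F,F,T); (T,F,F,F); (T,F,F,T)} — 4.
  R=T, S=F: remaining (P,Q,T,U) ∈ {(T,T,F,F); (T,T,F,T); (T,T,T,T)} — 3.
  R=F, S=T: remaining (P,Q,T,U) ∈ {(T,F,F,T); (T,F,T,T)} — 2.
  R=F, S=F: a clause becomes empty — 0.
Total: 4 + 3 + 2 + 0 = 9.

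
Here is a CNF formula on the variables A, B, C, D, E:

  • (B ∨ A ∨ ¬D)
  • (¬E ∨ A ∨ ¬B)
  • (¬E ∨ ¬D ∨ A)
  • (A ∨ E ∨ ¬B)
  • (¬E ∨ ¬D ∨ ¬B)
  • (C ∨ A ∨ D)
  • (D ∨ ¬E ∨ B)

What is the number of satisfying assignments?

Case analysis on A and B:
  A=1, B=1: C free; 3 ways for (D,E) × 2^1 = 6.
  A=1, B=0: C free; 3 ways for (D,E) × 2^1 = 6.
  A=0, B=1: a clause becomes empty — 0.
  A=0, B=0: remaining (C,D,E) ∈ {(1,0,0)} — 1.
Total: 6 + 6 + 0 + 1 = 13.

13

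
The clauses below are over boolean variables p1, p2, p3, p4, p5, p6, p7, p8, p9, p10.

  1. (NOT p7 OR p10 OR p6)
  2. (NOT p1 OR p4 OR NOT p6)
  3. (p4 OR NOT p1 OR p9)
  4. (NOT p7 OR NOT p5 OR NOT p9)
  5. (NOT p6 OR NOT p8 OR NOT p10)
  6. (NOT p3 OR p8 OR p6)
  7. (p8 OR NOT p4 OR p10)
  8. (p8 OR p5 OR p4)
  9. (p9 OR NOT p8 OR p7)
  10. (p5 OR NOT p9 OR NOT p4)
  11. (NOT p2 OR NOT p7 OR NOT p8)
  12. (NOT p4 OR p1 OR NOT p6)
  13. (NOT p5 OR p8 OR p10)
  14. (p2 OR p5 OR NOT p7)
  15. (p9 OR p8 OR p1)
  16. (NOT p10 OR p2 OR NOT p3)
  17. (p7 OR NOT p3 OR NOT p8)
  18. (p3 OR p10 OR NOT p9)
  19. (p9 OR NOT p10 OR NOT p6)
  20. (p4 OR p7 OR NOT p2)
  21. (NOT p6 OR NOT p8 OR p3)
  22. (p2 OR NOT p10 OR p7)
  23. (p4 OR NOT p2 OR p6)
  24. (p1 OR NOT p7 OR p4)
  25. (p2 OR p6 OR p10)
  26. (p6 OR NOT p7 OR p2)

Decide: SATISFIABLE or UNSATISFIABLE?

SATISFIABLE

Set p1 = True and propagate.
Set p2 = True and propagate.
The remaining clauses are satisfied by p3 = False, p4 = True, p5 = True, p6 = False, p7 = True, p8 = False, p9 = False, p10 = True.
So p1=True, p2=True, p3=False, p4=True, p5=True, p6=False, p7=True, p8=False, p9=False, p10=True is a satisfying assignment.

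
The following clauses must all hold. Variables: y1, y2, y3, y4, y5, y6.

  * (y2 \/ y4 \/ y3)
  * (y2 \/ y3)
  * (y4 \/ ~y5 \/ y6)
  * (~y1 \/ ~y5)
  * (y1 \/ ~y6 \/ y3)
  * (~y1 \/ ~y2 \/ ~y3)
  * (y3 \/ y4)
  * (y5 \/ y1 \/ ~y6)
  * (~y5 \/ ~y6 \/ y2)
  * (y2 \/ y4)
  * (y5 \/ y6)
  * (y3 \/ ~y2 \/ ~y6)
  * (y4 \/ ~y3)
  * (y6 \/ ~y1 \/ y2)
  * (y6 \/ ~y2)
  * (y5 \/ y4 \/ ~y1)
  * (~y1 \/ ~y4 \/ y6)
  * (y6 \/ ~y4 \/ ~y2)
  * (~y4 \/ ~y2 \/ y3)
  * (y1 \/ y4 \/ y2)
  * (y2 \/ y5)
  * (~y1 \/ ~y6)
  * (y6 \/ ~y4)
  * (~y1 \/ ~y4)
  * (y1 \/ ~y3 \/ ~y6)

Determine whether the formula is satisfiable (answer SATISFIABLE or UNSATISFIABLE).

UNSATISFIABLE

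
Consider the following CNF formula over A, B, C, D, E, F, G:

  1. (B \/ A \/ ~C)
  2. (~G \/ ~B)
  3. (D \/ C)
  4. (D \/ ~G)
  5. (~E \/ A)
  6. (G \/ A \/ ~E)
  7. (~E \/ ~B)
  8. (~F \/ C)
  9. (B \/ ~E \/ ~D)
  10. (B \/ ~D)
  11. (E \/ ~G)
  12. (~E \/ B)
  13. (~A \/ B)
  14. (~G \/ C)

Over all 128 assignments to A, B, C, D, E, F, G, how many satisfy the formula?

10

Case analysis on B and E:
  B=T, E=T: a clause becomes empty — 0.
  B=T, E=F: A free; 5 ways for (C,D,F,G) × 2^1 = 10.
  B=F, E=T: a clause becomes empty — 0.
  B=F, E=F: a clause becomes empty — 0.
Total: 0 + 10 + 0 + 0 = 10.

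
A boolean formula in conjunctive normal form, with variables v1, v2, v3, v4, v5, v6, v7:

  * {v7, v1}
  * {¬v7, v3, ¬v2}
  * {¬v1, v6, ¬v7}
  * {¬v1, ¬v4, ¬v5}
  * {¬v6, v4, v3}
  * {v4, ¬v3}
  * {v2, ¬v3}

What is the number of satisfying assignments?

22

Split on v3, then v1.
  v3=1, v1=1: remaining (v2,v4,v5,v6,v7) ∈ {(1,1,0,0,0); (1,1,0,1,0); (1,1,0,1,1)} — 3.
  v3=1, v1=0: remaining (v2,v4,v5,v6,v7) ∈ {(1,1,0,0,1); (1,1,0,1,1); (1,1,1,0,1); (1,1,1,1,1)} — 4.
  v3=0, v1=1: 9 of the 32 assignments to (v2,v4,v5,v6,v7) work.
  v3=0, v1=0: v5 free; 3 ways for (v2,v4,v6,v7) × 2^1 = 6.
Total: 3 + 4 + 9 + 6 = 22.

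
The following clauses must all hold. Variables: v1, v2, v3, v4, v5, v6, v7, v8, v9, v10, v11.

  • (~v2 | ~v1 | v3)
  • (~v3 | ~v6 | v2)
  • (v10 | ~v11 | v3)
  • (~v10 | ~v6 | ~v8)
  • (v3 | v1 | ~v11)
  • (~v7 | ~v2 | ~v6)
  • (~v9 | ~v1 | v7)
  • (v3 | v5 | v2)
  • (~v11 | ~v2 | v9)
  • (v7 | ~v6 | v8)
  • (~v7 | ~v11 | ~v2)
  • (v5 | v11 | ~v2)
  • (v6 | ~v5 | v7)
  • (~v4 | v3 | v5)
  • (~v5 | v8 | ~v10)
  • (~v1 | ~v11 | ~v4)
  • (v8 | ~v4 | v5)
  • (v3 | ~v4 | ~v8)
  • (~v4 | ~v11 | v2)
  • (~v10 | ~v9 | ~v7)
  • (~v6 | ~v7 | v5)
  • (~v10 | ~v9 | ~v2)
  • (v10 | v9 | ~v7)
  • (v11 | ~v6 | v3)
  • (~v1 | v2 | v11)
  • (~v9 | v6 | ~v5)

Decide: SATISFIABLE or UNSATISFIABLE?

SATISFIABLE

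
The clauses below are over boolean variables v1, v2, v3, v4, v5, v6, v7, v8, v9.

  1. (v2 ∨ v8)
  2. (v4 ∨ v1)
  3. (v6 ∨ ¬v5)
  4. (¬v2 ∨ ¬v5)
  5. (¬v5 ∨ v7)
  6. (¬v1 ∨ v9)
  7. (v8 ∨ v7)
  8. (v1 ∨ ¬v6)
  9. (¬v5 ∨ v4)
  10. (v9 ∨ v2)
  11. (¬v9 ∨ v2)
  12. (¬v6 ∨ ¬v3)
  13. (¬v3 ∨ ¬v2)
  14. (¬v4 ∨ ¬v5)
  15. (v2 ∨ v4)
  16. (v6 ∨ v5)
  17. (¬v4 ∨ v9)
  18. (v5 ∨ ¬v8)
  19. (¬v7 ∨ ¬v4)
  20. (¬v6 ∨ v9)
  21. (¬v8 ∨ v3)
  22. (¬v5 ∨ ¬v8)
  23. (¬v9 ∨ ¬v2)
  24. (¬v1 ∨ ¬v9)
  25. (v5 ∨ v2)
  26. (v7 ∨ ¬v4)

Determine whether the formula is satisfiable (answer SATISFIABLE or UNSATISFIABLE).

UNSATISFIABLE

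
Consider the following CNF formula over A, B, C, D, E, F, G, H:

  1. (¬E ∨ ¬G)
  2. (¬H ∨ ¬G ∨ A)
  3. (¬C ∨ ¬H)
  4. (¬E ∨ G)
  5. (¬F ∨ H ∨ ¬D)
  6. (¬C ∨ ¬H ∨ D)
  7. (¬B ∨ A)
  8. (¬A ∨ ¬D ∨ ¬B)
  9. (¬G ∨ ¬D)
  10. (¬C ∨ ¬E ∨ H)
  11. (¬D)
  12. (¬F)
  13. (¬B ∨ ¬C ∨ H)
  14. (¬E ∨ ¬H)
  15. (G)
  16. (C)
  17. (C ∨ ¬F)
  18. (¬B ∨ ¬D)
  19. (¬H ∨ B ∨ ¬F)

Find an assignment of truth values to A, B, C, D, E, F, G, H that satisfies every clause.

A = T, B = F, C = T, D = F, E = F, F = F, G = T, H = F

Check each clause:
  1. (¬G ∨ ¬E) — ¬E is true.
  2. (¬H ∨ ¬G ∨ A) — ¬H is true.
  3. (¬H ∨ ¬C) — ¬H is true.
  4. (¬E ∨ G) — ¬E is true.
  5. (¬D ∨ H ∨ ¬F) — ¬F is true.
  6. (D ∨ ¬C ∨ ¬H) — ¬H is true.
  7. (A ∨ ¬B) — A is true.
  8. (¬B ∨ ¬D ∨ ¬A) — ¬D is true.
  9. (¬G ∨ ¬D) — ¬D is true.
  10. (¬E ∨ H ∨ ¬C) — ¬E is true.
  11. (¬D) — ¬D is true.
  12. (¬F) — ¬F is true.
  13. (¬C ∨ H ∨ ¬B) — ¬B is true.
  14. (¬E ∨ ¬H) — ¬H is true.
  15. (G) — G is true.
  16. (C) — C is true.
  17. (¬F ∨ C) — ¬F is true.
  18. (¬D ∨ ¬B) — ¬D is true.
  19. (¬F ∨ B ∨ ¬H) — ¬H is true.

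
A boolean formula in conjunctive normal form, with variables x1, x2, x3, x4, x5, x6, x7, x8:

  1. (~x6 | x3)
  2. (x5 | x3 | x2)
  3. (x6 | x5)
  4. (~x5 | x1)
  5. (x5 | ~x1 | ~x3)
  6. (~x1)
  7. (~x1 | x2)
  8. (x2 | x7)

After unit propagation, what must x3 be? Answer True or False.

(~x1) stands alone — x1 = False.
(~x5 | x1) with x1 = False leaves only ~x5, so x5 = False.
(x5 | x6) with x5 = False leaves only x6, so x6 = True.
From (~x6 | x3) and x6 = True: x3 = True.

True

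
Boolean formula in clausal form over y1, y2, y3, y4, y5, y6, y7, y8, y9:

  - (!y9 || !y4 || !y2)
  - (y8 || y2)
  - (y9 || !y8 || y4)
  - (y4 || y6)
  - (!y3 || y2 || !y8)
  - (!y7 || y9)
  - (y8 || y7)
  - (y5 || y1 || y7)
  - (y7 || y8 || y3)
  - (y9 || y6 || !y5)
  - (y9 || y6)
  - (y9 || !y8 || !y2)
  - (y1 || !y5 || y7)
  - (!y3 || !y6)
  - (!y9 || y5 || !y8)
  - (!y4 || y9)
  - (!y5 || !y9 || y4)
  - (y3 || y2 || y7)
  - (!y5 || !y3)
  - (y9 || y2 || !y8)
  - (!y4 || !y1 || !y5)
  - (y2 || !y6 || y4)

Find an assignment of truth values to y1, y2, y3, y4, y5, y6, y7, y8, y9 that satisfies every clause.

y1=False  y2=False  y3=False  y4=True  y5=True  y6=False  y7=True  y8=True  y9=True

Check each clause:
  1. (!y9 || !y2 || !y4) — !y2 is true.
  2. (y8 || y2) — y8 is true.
  3. (y4 || !y8 || y9) — y9 is true.
  4. (y6 || y4) — y4 is true.
  5. (!y8 || !y3 || y2) — !y3 is true.
  6. (y9 || !y7) — y9 is true.
  7. (y7 || y8) — y8 is true.
  8. (y1 || y5 || y7) — y5 is true.
  9. (y3 || y8 || y7) — y8 is true.
  10. (y9 || y6 || !y5) — y9 is true.
  11. (y6 || y9) — y9 is true.
  12. (!y2 || !y8 || y9) — y9 is true.
  13. (y7 || y1 || !y5) — y7 is true.
  14. (!y3 || !y6) — !y6 is true.
  15. (!y8 || !y9 || y5) — y5 is true.
  16. (!y4 || y9) — y9 is true.
  17. (!y9 || !y5 || y4) — y4 is true.
  18. (y7 || y3 || y2) — y7 is true.
  19. (!y5 || !y3) — !y3 is true.
  20. (!y8 || y2 || y9) — y9 is true.
  21. (!y5 || !y1 || !y4) — !y1 is true.
  22. (y4 || y2 || !y6) — !y6 is true.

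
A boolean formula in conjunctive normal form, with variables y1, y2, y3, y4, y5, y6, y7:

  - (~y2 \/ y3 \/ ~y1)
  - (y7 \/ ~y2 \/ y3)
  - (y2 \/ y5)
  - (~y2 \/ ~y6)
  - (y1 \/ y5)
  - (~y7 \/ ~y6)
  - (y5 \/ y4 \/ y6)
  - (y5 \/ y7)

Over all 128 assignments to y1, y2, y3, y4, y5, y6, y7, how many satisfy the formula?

35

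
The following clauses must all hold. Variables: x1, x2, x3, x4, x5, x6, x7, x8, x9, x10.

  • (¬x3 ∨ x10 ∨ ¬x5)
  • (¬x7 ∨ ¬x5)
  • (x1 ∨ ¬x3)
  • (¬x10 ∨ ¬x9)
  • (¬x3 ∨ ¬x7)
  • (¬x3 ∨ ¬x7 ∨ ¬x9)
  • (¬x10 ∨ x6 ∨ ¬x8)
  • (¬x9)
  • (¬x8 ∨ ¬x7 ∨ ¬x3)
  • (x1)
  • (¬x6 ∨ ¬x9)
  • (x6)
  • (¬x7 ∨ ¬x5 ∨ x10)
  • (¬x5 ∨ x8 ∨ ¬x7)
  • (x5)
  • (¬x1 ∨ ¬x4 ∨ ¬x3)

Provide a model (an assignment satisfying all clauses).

Unit propagation: (¬x9) forces x9 = False.
(x1) is a unit clause, so x1 = True.
Unit propagation: (x6) forces x6 = True.
Unit propagation: (x5) forces x5 = True.
(¬x7) is a unit clause, so x7 = False.
x3 occurs only negated in the remaining clauses — set x3 = False.
x10 occurs only positively in the remaining clauses — set x10 = True.
x2, x4, x8 are now unconstrained; take x2 = True, x4 = True, x8 = False.
Check each clause:
  1. (x10 ∨ ¬x5 ∨ ¬x3) — x10 is true.
  2. (¬x5 ∨ ¬x7) — ¬x7 is true.
  3. (¬x3 ∨ x1) — x1 is true.
  4. (¬x10 ∨ ¬x9) — ¬x9 is true.
  5. (¬x3 ∨ ¬x7) — ¬x7 is true.
  6. (¬x7 ∨ ¬x3 ∨ ¬x9) — ¬x7 is true.
  7. (x6 ∨ ¬x10 ∨ ¬x8) — ¬x8 is true.
  8. (¬x9) — ¬x9 is true.
  9. (¬x8 ∨ ¬x3 ∨ ¬x7) — ¬x8 is true.
  10. (x1) — x1 is true.
  11. (¬x6 ∨ ¬x9) — ¬x9 is true.
  12. (x6) — x6 is true.
  13. (¬x5 ∨ x10 ∨ ¬x7) — ¬x7 is true.
  14. (x8 ∨ ¬x7 ∨ ¬x5) — ¬x7 is true.
  15. (x5) — x5 is true.
  16. (¬x1 ∨ ¬x4 ∨ ¬x3) — ¬x3 is true.

x1 = True, x2 = True, x3 = False, x4 = True, x5 = True, x6 = True, x7 = False, x8 = False, x9 = False, x10 = True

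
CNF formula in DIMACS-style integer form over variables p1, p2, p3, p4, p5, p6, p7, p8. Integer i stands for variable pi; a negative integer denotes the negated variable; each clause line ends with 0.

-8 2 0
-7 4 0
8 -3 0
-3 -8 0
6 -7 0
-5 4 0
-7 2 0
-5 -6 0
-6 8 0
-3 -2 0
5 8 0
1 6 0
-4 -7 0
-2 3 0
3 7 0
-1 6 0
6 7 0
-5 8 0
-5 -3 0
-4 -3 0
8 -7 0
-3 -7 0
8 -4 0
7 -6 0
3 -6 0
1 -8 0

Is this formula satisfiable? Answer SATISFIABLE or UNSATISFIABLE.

UNSATISFIABLE

p3 = True:
  propagation gives p8=True; an empty clause results — contradiction.
p3 = False:
  propagation gives p2=False, p8=False, p7=False; an empty clause results — contradiction.
Every branch closes, so no satisfying assignment exists.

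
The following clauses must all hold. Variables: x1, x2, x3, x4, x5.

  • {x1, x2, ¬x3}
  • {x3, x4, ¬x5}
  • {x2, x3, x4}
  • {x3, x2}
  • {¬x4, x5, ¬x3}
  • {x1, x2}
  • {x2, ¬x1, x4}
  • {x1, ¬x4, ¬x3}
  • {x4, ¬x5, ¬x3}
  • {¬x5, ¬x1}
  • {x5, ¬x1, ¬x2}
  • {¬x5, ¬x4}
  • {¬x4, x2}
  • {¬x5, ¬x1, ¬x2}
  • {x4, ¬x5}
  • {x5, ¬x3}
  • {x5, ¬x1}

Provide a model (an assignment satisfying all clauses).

x1=F, x2=T, x3=F, x4=T, x5=F

Set x1 = False and propagate.
  then x2 is forced to True.
The remaining clauses are satisfied by x3 = False, x4 = True, x5 = False.
Every clause has at least one true literal under this assignment.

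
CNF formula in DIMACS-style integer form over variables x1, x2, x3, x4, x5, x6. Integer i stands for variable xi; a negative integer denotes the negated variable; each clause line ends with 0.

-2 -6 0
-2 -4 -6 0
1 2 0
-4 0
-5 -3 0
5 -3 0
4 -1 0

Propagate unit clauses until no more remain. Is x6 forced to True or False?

False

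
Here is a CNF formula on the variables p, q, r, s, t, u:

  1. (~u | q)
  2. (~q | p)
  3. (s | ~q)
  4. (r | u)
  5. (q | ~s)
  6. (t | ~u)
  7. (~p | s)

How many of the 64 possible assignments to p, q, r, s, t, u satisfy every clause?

The models are:
  p=F q=F r=T s=F t=F u=F
  p=F q=F r=T s=F t=T u=F
  p=T q=T r=F s=T t=T u=T
  p=T q=T r=T s=T t=F u=F
  p=T q=T r=T s=T t=T u=F
  p=T q=T r=T s=T t=T u=T
That's 6 in total.

6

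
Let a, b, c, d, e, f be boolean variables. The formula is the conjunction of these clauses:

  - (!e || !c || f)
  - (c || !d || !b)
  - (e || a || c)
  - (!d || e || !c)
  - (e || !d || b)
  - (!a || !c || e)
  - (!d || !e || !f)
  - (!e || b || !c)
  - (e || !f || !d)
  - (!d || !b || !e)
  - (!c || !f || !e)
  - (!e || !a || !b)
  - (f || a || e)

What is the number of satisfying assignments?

14

Split on e, then c.
  e=T, c=T: a clause becomes empty — 0.
  e=T, c=F: 8 of the 16 assignments to (a,b,d,f) work.
  e=F, c=T: remaining (a,b,d,f) ∈ {(F,F,F,T); (F,T,F,T)} — 2.
  e=F, c=F: remaining (a,b,d,f) ∈ {(T,F,F,F); (T,F,F,T); (T,T,F,F); (T,T,F,T)} — 4.
Total: 0 + 8 + 2 + 4 = 14.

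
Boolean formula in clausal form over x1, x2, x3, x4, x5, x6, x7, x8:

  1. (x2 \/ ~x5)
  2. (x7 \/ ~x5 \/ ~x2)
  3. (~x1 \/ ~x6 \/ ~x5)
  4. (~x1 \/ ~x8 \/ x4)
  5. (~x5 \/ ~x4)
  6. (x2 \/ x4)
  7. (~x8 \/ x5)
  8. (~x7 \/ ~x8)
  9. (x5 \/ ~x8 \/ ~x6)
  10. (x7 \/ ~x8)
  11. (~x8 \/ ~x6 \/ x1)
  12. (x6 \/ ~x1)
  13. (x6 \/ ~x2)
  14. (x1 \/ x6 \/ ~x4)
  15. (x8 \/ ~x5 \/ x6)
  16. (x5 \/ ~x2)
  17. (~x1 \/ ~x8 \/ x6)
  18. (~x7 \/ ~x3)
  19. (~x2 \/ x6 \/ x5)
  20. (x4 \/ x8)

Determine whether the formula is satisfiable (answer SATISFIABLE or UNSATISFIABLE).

SATISFIABLE

Try x1 = False.
Set x2 = False and propagate.
  then x5 is forced to False.
  then x4 is forced to True.
  then x8 is forced to False.
  then x6 is forced to True.
Set x3 = True and propagate.
  then x7 is forced to False.
So x1=False, x2=False, x3=True, x4=True, x5=False, x6=True, x7=False, x8=False is a satisfying assignment.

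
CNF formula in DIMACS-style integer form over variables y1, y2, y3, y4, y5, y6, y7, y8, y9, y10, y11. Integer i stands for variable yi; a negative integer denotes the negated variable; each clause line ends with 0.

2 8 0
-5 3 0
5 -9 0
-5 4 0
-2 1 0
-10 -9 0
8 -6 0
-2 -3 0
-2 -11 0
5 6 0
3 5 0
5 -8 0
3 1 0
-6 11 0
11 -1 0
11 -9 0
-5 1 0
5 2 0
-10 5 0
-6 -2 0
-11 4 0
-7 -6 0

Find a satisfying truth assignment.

y1=True, y2=False, y3=True, y4=True, y5=True, y6=False, y7=True, y8=True, y9=True, y10=False, y11=True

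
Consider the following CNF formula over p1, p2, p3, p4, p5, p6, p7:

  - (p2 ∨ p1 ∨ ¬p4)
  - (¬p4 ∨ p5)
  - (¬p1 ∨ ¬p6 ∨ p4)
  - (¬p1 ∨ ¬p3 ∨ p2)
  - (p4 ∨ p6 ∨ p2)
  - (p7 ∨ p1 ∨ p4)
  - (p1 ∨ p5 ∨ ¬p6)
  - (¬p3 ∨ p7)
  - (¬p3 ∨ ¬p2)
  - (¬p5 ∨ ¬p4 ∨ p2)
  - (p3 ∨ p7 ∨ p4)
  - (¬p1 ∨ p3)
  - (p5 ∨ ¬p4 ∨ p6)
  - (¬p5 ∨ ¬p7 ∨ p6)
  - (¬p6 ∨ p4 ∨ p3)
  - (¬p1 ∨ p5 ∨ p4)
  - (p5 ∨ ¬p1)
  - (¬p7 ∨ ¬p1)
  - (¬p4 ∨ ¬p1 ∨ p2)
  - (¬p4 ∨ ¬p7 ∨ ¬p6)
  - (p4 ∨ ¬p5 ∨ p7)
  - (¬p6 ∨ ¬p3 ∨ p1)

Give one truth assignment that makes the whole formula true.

Set p1 = False and propagate.
Set p2 = True and propagate.
  then p3 is forced to False.
The remaining clauses are satisfied by p4 = True, p5 = True, p6 = True, p7 = False.
Every clause has at least one true literal under this assignment.

p1 = 0, p2 = 1, p3 = 0, p4 = 1, p5 = 1, p6 = 1, p7 = 0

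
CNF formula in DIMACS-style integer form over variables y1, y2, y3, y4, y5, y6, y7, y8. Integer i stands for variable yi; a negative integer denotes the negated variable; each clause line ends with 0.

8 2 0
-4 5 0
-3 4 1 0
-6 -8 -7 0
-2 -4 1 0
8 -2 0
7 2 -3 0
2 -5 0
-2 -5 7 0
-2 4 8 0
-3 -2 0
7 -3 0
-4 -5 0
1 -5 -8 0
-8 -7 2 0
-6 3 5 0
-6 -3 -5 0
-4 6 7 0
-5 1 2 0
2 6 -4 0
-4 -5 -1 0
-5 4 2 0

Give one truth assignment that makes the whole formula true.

Set y1 = False and propagate.
The remaining clauses are satisfied by y2 = True, y3 = False, y4 = False, y5 = False, y6 = False, y7 = False, y8 = True.
Every clause has at least one true literal under this assignment.
Check each clause:
  1. (y8 | y2) — y8 is true.
  2. (y5 | ~y4) — ~y4 is true.
  3. (y4 | y1 | ~y3) — ~y3 is true.
  4. (~y8 | ~y7 | ~y6) — ~y7 is true.
  5. (~y4 | y1 | ~y2) — ~y4 is true.
  6. (y8 | ~y2) — y8 is true.
  7. (y2 | ~y3 | y7) — y2 is true.
  8. (y2 | ~y5) — y2 is true.
  9. (~y2 | ~y5 | y7) — ~y5 is true.
  10. (~y2 | y8 | y4) — y8 is true.
  11. (~y3 | ~y2) — ~y3 is true.
  12. (y7 | ~y3) — ~y3 is true.
  13. (~y5 | ~y4) — ~y5 is true.
  14. (~y8 | ~y5 | y1) — ~y5 is true.
  15. (~y7 | ~y8 | y2) — ~y7 is true.
  16. (y3 | ~y6 | y5) — ~y6 is true.
  17. (~y5 | ~y6 | ~y3) — ~y6 is true.
  18. (y6 | ~y4 | y7) — ~y4 is true.
  19. (y2 | y1 | ~y5) — y2 is true.
  20. (~y4 | y2 | y6) — y2 is true.
  21. (~y4 | ~y5 | ~y1) — ~y5 is true.
  22. (y2 | ~y5 | y4) — y2 is true.

y1=False, y2=True, y3=False, y4=False, y5=False, y6=False, y7=False, y8=True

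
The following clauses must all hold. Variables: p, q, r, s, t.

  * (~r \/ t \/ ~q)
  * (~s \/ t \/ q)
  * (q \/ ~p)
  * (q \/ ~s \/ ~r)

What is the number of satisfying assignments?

Split on q, then r.
  q=1, r=1: remaining (p,s,t) ∈ {(0,0,1); (0,1,1); (1,0,1); (1,1,1)} — 4.
  q=1, r=0: p, s, t free → 2^3 = 8.
  q=0, r=1: remaining (p,s,t) ∈ {(0,0,0); (0,0,1)} — 2.
  q=0, r=0: remaining (p,s,t) ∈ {(0,0,0); (0,0,1); (0,1,1)} — 3.
Total: 4 + 8 + 2 + 3 = 17.

17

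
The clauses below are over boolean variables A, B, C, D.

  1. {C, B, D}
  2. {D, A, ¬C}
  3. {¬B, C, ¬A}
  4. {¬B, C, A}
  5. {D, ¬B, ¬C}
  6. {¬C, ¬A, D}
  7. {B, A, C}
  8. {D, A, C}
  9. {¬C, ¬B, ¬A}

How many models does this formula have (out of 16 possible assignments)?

The models are:
  A=0 B=0 C=1 D=1
  A=0 B=1 C=1 D=1
  A=1 B=0 C=0 D=1
  A=1 B=0 C=1 D=1
That's 4 in total.

4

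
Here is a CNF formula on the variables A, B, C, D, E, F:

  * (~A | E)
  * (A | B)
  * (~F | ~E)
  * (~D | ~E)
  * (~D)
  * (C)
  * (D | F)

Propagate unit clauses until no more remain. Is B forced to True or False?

(~D) stands alone — D = False.
(C) is a unit clause: C = True.
(F | D) with D = False leaves only F, so F = True.
(~E | ~F): since F = True, the clause reduces to (~E). E = False.
(~A | E): since E = False, the clause reduces to (~A). A = False.
(A | B) with A = False leaves only B, so B = True.

True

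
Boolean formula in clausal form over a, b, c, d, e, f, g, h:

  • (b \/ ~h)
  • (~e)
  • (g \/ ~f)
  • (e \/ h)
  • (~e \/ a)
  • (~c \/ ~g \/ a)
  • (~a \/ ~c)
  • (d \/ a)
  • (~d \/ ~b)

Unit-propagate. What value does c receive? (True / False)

False

Unit clause (~e) sets e = False.
From (e \/ h) and e = False: h = True.
In (b \/ ~h), ~h is now false; b must hold, so b = True.
From (~b \/ ~d) and b = True: d = False.
In (a \/ d), d is now false; a must hold, so a = True.
(~a \/ ~c): since a = True, the clause reduces to (~c). c = False.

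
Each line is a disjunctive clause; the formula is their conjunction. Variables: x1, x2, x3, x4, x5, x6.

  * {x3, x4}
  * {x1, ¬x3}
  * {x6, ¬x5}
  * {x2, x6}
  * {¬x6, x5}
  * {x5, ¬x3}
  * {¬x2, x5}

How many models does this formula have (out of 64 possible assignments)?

The models are:
  x1=0 x2=0 x3=0 x4=1 x5=1 x6=1
  x1=0 x2=1 x3=0 x4=1 x5=1 x6=1
  x1=1 x2=0 x3=0 x4=1 x5=1 x6=1
  x1=1 x2=0 x3=1 x4=0 x5=1 x6=1
  x1=1 x2=0 x3=1 x4=1 x5=1 x6=1
  x1=1 x2=1 x3=0 x4=1 x5=1 x6=1
  x1=1 x2=1 x3=1 x4=0 x5=1 x6=1
  x1=1 x2=1 x3=1 x4=1 x5=1 x6=1
That's 8 in total.

8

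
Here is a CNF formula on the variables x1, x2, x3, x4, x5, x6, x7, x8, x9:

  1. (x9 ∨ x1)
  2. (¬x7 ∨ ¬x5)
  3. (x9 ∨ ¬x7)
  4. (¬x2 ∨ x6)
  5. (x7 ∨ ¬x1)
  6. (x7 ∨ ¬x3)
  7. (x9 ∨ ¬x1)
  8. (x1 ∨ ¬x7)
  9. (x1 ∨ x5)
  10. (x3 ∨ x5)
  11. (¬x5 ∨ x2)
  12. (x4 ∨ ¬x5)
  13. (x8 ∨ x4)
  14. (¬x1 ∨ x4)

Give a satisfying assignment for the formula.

x1=T, x2=T, x3=T, x4=T, x5=F, x6=T, x7=T, x8=T, x9=T

Check each clause:
  1. (x9 ∨ x1) — x9 is true.
  2. (¬x7 ∨ ¬x5) — ¬x5 is true.
  3. (x9 ∨ ¬x7) — x9 is true.
  4. (¬x2 ∨ x6) — x6 is true.
  5. (x7 ∨ ¬x1) — x7 is true.
  6. (¬x3 ∨ x7) — x7 is true.
  7. (¬x1 ∨ x9) — x9 is true.
  8. (¬x7 ∨ x1) — x1 is true.
  9. (x5 ∨ x1) — x1 is true.
  10. (x5 ∨ x3) — x3 is true.
  11. (x2 ∨ ¬x5) — x2 is true.
  12. (¬x5 ∨ x4) — ¬x5 is true.
  13. (x4 ∨ x8) — x8 is true.
  14. (¬x1 ∨ x4) — x4 is true.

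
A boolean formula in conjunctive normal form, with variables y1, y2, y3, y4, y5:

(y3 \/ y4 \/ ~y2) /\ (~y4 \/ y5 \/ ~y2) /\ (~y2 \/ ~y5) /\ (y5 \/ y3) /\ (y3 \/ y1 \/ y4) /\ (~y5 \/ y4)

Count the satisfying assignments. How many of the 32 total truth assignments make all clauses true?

Case analysis on y4 and y5:
  y4=1, y5=1: remaining (y1,y2,y3) ∈ {(0,0,0); (0,0,1); (1,0,0); (1,0,1)} — 4.
  y4=1, y5=0: remaining (y1,y2,y3) ∈ {(0,0,1); (1,0,1)} — 2.
  y4=0, y5=1: a clause becomes empty — 0.
  y4=0, y5=0: remaining (y1,y2,y3) ∈ {(0,0,1); (0,1,1); (1,0,1); (1,1,1)} — 4.
Total: 4 + 2 + 0 + 4 = 10.

10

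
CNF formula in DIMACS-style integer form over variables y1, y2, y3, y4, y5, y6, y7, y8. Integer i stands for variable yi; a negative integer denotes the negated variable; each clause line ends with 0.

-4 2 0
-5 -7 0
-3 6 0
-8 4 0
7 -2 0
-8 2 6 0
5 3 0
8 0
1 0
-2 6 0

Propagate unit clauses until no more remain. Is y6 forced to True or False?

True

(y8) stands alone — y8 = True.
(~y8 \/ y4) with y8 = True leaves only y4, so y4 = True.
(~y4 \/ y2): since y4 = True, the clause reduces to (y2). y2 = True.
In (~y2 \/ y7), ~y2 is now false; y7 must hold, so y7 = True.
(~y7 \/ ~y5): since y7 = True, the clause reduces to (~y5). y5 = False.
(y5 \/ y3): since y5 = False, the clause reduces to (y3). y3 = True.
From (y6 \/ ~y3) and y3 = True: y6 = True.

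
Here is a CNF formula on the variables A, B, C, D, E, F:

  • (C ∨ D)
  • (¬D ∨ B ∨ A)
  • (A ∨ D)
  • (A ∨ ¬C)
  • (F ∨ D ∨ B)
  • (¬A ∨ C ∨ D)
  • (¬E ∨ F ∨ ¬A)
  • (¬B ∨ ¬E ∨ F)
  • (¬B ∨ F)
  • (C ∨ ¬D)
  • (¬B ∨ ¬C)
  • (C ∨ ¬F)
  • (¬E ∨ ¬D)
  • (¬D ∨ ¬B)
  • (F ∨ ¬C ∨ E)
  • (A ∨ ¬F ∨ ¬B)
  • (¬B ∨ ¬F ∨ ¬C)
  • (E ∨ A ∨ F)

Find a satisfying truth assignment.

A=1, B=0, C=1, D=0, E=0, F=1

Check each clause:
  1. (C ∨ D) — C is true.
  2. (B ∨ ¬D ∨ A) — A is true.
  3. (A ∨ D) — A is true.
  4. (¬C ∨ A) — A is true.
  5. (F ∨ B ∨ D) — F is true.
  6. (D ∨ C ∨ ¬A) — C is true.
  7. (¬E ∨ ¬A ∨ F) — ¬E is true.
  8. (F ∨ ¬B ∨ ¬E) — ¬E is true.
  9. (¬B ∨ F) — F is true.
  10. (C ∨ ¬D) — C is true.
  11. (¬B ∨ ¬C) — ¬B is true.
  12. (C ∨ ¬F) — C is true.
  13. (¬D ∨ ¬E) — ¬E is true.
  14. (¬D ∨ ¬B) — ¬D is true.
  15. (¬C ∨ F ∨ E) — F is true.
  16. (A ∨ ¬F ∨ ¬B) — A is true.
  17. (¬F ∨ ¬B ∨ ¬C) — ¬B is true.
  18. (F ∨ E ∨ A) — A is true.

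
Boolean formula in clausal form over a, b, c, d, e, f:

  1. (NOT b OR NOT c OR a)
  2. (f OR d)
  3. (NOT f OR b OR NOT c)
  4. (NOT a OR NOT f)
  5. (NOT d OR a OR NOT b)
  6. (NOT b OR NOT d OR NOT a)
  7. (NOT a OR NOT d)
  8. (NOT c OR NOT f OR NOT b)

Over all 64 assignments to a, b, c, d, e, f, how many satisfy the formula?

Split on a, then b.
  a=T, b=T: a clause becomes empty — 0.
  a=T, b=F: a clause becomes empty — 0.
  a=F, b=T: remaining (c,d,e,f) ∈ {(F,F,F,T); (F,F,T,T)} — 2.
  a=F, b=F: e free; 4 ways for (c,d,f) × 2^1 = 8.
Total: 0 + 0 + 2 + 8 = 10.

10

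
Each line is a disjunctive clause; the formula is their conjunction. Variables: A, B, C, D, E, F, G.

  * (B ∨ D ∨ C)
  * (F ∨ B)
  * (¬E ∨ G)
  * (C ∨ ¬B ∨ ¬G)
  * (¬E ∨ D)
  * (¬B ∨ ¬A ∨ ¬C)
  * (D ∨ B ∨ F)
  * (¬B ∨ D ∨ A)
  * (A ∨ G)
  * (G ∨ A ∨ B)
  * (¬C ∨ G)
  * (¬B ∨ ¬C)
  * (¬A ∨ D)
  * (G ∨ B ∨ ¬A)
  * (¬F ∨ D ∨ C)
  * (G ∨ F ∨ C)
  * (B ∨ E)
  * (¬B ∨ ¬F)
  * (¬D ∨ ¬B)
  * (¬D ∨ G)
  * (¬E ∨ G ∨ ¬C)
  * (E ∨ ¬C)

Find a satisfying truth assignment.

A=F, B=F, C=F, D=T, E=T, F=T, G=T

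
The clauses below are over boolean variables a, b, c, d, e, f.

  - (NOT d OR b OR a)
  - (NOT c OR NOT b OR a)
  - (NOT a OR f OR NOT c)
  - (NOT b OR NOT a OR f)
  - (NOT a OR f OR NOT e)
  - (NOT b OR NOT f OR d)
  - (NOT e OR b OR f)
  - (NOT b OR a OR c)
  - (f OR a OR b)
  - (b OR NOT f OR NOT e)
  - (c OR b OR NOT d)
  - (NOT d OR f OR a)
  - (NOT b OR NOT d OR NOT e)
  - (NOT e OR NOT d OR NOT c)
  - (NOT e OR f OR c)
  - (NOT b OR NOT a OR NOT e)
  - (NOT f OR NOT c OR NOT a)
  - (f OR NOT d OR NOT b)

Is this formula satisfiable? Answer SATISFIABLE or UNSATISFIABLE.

Pure literal: e appears only negated; assign e = False.
Set a = True and propagate.
Set b = False and propagate.
The remaining clauses are satisfied by c = False, d = False, f = False.
So a=True, b=False, c=False, d=False, e=False, f=False is a satisfying assignment.

SATISFIABLE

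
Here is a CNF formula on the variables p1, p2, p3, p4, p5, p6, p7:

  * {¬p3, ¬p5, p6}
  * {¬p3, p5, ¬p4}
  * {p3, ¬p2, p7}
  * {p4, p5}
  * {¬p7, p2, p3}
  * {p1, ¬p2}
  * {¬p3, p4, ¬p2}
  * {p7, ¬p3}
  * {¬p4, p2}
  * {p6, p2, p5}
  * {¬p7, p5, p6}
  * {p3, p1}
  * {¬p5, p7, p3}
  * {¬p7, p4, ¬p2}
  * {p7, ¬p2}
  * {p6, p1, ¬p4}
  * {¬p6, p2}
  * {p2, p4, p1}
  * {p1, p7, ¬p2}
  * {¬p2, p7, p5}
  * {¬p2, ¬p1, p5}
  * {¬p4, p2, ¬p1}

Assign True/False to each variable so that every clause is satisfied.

p1=True  p2=True  p3=True  p4=True  p5=True  p6=True  p7=True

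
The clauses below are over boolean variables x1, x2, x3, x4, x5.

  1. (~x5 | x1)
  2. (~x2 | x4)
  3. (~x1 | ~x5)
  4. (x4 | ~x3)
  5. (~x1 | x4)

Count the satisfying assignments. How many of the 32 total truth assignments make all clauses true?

Split on x1, then x4.
  x1=1, x4=1: remaining (x2,x3,x5) ∈ {(0,0,0); (0,1,0); (1,0,0); (1,1,0)} — 4.
  x1=1, x4=0: a clause becomes empty — 0.
  x1=0, x4=1: remaining (x2,x3,x5) ∈ {(0,0,0); (0,1,0); (1,0,0); (1,1,0)} — 4.
  x1=0, x4=0: remaining (x2,x3,x5) ∈ {(0,0,0)} — 1.
Total: 4 + 0 + 4 + 1 = 9.

9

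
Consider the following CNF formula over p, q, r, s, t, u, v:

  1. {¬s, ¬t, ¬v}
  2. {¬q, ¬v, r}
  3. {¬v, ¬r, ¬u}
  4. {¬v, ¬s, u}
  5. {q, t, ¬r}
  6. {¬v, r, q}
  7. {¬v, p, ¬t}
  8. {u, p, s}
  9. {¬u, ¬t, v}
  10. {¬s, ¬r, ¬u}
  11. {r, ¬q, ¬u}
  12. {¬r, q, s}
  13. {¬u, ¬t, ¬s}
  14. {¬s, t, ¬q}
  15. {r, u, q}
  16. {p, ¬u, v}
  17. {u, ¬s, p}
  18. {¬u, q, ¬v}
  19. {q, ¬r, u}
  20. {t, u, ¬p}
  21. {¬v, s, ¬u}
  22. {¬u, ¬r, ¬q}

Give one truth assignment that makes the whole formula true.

p=T  q=T  r=F  s=T  t=T  u=F  v=F

Set p = True and propagate.
For the remaining variables, q = True, r = False, s = True, t = True, u = False, v = False works.
Every clause has at least one true literal under this assignment.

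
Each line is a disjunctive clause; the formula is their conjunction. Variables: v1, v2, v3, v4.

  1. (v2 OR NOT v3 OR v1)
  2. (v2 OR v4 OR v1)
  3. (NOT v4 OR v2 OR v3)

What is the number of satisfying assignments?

11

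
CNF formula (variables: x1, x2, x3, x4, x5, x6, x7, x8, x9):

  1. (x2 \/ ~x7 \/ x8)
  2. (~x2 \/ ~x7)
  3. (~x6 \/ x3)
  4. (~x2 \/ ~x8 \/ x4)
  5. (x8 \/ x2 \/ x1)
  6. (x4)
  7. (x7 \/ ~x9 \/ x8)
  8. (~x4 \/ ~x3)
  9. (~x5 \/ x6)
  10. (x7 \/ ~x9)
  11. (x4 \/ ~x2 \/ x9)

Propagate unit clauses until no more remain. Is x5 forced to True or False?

False

(x4) is a unit clause: x4 = True.
(~x3 \/ ~x4): since x4 = True, the clause reduces to (~x3). x3 = False.
(~x6 \/ x3): since x3 = False, the clause reduces to (~x6). x6 = False.
(~x5 \/ x6) with x6 = False leaves only ~x5, so x5 = False.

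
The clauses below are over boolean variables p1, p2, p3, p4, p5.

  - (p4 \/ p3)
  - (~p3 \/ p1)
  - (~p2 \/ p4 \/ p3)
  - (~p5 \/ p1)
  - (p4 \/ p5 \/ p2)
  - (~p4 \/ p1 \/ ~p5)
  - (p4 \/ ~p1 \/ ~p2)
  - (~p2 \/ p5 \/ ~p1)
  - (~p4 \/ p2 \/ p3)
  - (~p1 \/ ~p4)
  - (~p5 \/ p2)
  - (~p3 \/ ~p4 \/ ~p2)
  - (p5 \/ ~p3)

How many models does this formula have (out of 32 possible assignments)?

1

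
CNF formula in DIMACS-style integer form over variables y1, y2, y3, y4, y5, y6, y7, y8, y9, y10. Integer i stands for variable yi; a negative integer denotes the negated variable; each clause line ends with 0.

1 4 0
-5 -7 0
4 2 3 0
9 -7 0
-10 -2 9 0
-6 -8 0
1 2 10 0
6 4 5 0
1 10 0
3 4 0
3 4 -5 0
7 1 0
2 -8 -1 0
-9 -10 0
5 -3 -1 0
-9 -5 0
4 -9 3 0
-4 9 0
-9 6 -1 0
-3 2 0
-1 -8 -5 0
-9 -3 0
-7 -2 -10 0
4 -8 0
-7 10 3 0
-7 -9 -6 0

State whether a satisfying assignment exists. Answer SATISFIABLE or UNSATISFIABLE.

y8 occurs only negated in the remaining clauses — set y8 = False.
Branch on y1: take y1 = True.
Set y2 = True and propagate.
The remaining clauses are satisfied by y3 = False, y4 = True, y5 = False, y6 = True, y7 = False, y9 = True, y10 = False.
So y1=T, y2=T, y3=F, y4=T, y5=F, y6=T, y7=F, y8=F, y9=T, y10=F is a satisfying assignment.

SATISFIABLE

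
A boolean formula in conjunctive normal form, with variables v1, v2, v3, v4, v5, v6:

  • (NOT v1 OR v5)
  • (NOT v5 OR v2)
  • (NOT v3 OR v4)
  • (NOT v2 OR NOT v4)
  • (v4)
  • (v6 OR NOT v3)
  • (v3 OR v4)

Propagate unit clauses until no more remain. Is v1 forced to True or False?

False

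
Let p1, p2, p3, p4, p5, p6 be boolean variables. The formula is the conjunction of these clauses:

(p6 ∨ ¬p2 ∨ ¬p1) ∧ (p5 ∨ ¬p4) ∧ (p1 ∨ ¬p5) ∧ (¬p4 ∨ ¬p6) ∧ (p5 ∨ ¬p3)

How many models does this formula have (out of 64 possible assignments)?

15

Case analysis on p5 and p1:
  p5=T, p1=T: p3 free; 4 ways for (p2,p4,p6) × 2^1 = 8.
  p5=T, p1=F: a clause becomes empty — 0.
  p5=F, p1=T: remaining (p2,p3,p4,p6) ∈ {(F,F,F,F); (F,F,F,T); (T,F,F,T)} — 3.
  p5=F, p1=F: remaining (p2,p3,p4,p6) ∈ {(F,F,F,F); (F,F,F,T); (T,F,F,F); (T,F,F,T)} — 4.
Total: 8 + 0 + 3 + 4 = 15.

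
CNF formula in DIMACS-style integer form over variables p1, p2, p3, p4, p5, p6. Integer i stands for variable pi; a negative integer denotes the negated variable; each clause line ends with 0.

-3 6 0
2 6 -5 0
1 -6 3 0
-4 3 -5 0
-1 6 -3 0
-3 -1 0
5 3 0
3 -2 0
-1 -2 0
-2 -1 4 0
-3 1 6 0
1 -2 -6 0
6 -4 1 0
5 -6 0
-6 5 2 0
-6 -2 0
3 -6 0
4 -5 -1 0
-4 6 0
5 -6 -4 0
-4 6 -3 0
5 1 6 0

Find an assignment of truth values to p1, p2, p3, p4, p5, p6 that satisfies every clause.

p1=F, p2=F, p3=T, p4=F, p5=T, p6=T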